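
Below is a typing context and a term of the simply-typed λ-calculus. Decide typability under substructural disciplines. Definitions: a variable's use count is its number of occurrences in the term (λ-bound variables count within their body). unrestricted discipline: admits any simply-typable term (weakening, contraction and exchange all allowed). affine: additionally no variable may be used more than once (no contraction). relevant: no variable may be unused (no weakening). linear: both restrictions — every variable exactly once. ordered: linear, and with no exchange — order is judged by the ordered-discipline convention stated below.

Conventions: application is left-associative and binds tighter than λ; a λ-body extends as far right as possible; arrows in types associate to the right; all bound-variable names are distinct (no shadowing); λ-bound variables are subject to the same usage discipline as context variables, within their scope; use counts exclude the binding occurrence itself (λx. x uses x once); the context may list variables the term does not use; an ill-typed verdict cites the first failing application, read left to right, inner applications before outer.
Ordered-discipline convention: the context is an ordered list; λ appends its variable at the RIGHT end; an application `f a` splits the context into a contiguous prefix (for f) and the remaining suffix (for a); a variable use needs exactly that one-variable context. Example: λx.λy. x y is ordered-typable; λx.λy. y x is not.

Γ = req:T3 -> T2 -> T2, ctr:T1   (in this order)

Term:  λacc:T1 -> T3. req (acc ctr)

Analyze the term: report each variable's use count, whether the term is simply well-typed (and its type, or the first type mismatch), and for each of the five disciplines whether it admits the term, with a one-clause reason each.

counts: req=1, ctr=1, acc (bound)=1
left-to-right use order: req, acc, ctr
typing: the term checks, with type (T1 -> T3) -> T2 -> T2
ordered ✗ (needs exchange: uses follow req, acc, ctr)
linear ✓ (exactly-once usage across req, ctr, acc)
affine ✓ (none of req, ctr, acc used more than once)
relevant ✓ (every one of req, ctr, acc appears)
unrestricted ✓ (simply typable at (T1 -> T3) -> T2 -> T2; W, C, E all held)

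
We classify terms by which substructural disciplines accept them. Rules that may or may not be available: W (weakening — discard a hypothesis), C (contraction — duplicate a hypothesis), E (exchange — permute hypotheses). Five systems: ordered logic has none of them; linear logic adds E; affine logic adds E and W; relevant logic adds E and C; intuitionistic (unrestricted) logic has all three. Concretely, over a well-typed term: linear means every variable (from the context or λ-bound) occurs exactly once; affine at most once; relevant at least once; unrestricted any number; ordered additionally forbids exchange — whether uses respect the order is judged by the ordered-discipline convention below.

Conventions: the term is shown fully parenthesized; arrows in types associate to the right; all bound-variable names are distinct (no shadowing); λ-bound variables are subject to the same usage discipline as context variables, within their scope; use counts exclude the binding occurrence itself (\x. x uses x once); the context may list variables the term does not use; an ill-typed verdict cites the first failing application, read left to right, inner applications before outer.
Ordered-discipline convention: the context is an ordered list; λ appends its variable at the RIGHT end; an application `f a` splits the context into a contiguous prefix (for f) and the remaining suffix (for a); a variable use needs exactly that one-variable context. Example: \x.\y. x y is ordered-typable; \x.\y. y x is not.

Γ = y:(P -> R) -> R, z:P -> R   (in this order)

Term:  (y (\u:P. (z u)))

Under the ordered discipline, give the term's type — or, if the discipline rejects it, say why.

term : R
use counts: y: 1×; z: 1×; u (λ-bound): 1×
left-to-right use order: y, z, u
typing: well-typed at R
all disciplines: ordered ✓, linear ✓, affine ✓, relevant ✓, unrestricted ✓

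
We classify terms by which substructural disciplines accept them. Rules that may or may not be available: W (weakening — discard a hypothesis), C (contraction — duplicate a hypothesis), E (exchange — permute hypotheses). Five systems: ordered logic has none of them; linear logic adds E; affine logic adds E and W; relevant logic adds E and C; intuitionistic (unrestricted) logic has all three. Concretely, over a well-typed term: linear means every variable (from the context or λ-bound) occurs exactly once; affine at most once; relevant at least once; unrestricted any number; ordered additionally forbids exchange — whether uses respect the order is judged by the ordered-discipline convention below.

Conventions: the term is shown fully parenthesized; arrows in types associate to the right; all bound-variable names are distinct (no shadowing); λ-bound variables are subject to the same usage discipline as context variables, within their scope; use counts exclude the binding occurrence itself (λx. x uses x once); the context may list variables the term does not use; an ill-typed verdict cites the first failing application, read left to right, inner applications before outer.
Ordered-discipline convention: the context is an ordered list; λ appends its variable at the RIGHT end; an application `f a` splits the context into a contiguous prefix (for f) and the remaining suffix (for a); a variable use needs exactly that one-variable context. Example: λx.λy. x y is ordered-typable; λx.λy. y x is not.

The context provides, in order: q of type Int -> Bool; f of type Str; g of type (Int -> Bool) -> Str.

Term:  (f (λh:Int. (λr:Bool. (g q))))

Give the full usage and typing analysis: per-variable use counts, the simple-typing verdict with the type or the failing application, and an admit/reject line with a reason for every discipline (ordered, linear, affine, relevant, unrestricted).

counts: q=1; f=1; g=1; h [bound]=0; r [bound]=0
left-to-right use order: f, g, q
typing: ill-typed: non-function type Str applied to an argument
ordered: ✗, not simply typable
linear: ✗, fails simple typing
affine: ✗, a type mismatch blocks all five
relevant: ✗, the type mismatch rejects it
unrestricted: ✗, not simply typable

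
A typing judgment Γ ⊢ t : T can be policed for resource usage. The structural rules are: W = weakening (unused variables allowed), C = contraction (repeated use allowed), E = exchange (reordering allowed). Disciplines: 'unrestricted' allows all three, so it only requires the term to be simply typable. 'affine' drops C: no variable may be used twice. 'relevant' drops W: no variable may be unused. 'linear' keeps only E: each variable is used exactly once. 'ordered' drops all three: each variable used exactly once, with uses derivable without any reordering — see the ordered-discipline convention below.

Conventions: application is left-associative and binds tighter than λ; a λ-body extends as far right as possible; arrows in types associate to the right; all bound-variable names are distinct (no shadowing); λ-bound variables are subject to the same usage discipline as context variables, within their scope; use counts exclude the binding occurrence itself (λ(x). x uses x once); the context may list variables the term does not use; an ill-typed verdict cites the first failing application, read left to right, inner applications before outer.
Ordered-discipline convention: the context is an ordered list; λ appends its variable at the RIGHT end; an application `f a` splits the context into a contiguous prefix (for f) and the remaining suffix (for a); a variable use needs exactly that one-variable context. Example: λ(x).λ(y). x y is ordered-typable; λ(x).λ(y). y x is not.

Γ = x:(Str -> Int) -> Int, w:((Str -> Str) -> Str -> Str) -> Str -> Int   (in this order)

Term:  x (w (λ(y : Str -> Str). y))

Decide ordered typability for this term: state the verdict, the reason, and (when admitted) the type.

yes — one use each (x, w, y); ordered split holds; term : Int
variable uses: x: 1, w: 1, y (bound): 1
use order (left to right): x, w, y
typing: well-typed at Int
per-discipline verdicts: ordered ✓, linear ✓, affine ✓, relevant ✓, unrestricted ✓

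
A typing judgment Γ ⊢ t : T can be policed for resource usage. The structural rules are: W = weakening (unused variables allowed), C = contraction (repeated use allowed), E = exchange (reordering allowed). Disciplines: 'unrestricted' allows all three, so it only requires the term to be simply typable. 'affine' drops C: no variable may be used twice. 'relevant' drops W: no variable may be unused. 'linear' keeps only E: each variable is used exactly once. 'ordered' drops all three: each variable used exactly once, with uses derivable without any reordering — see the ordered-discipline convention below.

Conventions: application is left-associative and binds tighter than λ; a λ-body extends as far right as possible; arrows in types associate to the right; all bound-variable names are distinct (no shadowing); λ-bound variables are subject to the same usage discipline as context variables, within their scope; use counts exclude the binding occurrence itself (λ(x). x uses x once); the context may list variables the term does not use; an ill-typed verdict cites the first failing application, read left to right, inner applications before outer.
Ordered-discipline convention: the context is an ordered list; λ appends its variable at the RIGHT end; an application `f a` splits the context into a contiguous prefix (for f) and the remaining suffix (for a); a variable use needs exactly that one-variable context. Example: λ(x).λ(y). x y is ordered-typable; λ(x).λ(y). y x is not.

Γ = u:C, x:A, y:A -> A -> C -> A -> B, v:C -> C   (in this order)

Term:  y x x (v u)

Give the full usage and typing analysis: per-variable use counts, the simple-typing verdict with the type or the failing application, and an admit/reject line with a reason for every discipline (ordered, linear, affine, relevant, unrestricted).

counts: u ×1; x ×2; y ×1; v ×1
use order (left to right): y, x, x, v, u
typing: well-typed at A -> B
ordered: ✗ — needs contraction — x ×2
linear: ✗ — needs contraction — x ×2
affine: ✗ — needs contraction — x ×2
relevant: ✓ — u, x, y, v: all used, weakening unneeded
unrestricted: ✓ — type-checks (A -> B) and nothing is barred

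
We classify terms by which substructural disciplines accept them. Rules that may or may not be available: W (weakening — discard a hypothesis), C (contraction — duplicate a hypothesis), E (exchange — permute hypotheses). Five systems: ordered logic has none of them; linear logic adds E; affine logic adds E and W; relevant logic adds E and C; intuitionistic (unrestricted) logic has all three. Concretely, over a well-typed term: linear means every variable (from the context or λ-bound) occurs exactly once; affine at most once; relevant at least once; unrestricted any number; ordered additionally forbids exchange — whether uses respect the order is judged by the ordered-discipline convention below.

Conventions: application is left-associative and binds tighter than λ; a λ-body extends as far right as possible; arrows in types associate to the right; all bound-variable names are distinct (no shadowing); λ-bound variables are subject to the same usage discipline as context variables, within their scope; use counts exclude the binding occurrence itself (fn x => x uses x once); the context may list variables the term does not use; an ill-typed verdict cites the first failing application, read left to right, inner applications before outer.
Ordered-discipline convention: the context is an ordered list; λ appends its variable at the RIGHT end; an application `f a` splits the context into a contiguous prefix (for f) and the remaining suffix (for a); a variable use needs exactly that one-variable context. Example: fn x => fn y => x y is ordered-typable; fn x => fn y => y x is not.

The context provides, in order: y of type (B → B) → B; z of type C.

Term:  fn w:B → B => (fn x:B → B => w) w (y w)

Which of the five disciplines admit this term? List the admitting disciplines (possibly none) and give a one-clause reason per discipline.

admitted by: unrestricted
variable uses: y: 1×, z: 0×, w (λ-bound): 3×, x (λ-bound): 0×
left-to-right use order: w, w, y, w
typing: ✓ — (B → B) → B
ordered ✗ (uses contraction: w ×3; needs weakening: z, x unused)
linear ✗ (uses contraction: w ×3; needs weakening: z, x unused)
affine ✗ (uses contraction: w ×3)
relevant ✗ (needs weakening: z, x unused)
unrestricted ✓ (typability at (B → B) → B is all that's needed)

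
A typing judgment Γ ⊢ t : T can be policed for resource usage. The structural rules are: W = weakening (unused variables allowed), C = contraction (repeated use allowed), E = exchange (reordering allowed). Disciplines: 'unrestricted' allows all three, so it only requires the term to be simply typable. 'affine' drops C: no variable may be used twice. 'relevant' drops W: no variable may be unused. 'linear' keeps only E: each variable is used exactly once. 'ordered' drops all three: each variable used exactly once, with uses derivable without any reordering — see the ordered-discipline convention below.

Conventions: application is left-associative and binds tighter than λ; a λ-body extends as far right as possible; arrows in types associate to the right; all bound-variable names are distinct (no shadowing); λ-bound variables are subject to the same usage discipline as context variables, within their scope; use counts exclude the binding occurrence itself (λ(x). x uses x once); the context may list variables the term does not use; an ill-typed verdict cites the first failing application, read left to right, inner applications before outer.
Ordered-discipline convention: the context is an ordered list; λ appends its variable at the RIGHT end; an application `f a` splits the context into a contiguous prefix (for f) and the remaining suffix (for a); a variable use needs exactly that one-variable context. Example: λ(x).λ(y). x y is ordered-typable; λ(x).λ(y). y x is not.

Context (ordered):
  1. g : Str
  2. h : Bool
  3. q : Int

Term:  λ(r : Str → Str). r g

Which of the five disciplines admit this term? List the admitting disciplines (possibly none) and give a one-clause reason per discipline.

accepted by: affine, unrestricted
variable uses: g: 1×; h: 0×; q: 0×; r (λ-bound): 1×
uses in reading order: r, g
typing: the term checks, with type (Str → Str) → Str
ordered ✗ (unused: h, q — weakening required)
linear ✗ (unused: h, q — weakening required)
affine ✓ (g, h, q, r: no repeats, contraction unneeded)
relevant ✗ (unused: h, q — weakening required)
unrestricted ✓ (well-typed at (Str → Str) → Str; no restrictions here)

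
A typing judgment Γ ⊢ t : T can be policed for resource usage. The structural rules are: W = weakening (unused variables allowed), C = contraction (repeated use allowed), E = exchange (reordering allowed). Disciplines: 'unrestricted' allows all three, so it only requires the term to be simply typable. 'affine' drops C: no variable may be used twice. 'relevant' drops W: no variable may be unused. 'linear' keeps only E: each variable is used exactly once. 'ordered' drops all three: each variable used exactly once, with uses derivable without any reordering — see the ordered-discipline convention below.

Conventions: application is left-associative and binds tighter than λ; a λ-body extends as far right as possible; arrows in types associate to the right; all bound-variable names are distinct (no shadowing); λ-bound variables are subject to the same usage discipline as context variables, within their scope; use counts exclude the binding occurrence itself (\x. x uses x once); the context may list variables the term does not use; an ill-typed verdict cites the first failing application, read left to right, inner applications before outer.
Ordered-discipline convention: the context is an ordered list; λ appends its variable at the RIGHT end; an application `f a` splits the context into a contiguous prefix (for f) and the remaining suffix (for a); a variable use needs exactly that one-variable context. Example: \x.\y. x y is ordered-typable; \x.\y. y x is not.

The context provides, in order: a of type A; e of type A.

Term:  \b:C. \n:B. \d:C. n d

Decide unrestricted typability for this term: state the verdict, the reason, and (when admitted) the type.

no — a type mismatch blocks all five
usage: a=0; e=0; b [bound]=0; n [bound]=1; d [bound]=1
left-to-right use order: n, d
typing: ill-typed: non-arrow in function slot: B
summary: ordered ✗ · linear ✗ · affine ✗ · relevant ✗ · unrestricted ✗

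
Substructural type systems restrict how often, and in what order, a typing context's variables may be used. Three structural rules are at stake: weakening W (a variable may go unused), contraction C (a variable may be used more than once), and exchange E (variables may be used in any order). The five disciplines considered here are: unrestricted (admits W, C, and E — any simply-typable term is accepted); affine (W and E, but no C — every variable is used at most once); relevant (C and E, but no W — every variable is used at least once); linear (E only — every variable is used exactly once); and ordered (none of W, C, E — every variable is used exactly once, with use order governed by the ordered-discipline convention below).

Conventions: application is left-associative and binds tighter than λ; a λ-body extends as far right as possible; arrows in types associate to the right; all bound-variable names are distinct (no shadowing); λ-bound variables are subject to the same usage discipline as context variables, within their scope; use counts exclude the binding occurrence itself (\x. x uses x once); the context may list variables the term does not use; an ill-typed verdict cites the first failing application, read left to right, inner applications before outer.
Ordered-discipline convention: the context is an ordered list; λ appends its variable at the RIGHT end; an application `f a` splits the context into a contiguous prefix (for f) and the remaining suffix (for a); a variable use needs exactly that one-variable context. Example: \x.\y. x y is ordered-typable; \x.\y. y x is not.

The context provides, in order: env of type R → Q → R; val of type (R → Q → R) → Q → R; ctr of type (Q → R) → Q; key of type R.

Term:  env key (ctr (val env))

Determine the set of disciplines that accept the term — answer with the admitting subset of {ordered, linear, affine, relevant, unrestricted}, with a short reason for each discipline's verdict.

admitting disciplines: relevant, unrestricted
counts: env ×2, val ×1, ctr ×1, key ×1
use order (left to right): env, key, ctr, val, env
typing: well-typed at R
ordered ✗ (repeated use of env ×2)
linear ✗ (repeated use of env ×2)
affine ✗ (repeated use of env ×2)
relevant ✓ (every one of env, val, ctr, key appears)
unrestricted ✓ (well-typed at R; no restrictions here)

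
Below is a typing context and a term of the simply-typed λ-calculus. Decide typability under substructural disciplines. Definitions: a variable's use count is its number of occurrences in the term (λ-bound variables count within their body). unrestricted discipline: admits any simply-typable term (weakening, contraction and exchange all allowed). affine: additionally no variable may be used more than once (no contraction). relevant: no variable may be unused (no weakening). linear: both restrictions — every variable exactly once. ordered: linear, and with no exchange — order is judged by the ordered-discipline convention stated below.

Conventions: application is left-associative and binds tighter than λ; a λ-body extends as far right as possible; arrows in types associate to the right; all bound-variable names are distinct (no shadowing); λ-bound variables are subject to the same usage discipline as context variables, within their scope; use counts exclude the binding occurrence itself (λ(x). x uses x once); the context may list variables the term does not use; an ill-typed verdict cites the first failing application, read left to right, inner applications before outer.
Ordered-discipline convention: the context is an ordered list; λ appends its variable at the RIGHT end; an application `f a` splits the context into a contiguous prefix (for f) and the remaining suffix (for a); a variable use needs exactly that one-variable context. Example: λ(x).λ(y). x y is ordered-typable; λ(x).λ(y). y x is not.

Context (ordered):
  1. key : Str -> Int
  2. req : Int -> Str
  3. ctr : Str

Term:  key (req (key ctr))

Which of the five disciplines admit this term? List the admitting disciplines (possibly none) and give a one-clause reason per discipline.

admitting disciplines: relevant, unrestricted
variable uses: key=2; req=1; ctr=1
left-to-right use order: key, req, key, ctr
typing: well-typed — term : Int
ordered ✗ (uses contraction: key ×2)
linear ✗ (uses contraction: key ×2)
affine ✗ (uses contraction: key ×2)
relevant ✓ (none of key, req, ctr goes unused)
unrestricted ✓ (type-checks (Int) and nothing is barred)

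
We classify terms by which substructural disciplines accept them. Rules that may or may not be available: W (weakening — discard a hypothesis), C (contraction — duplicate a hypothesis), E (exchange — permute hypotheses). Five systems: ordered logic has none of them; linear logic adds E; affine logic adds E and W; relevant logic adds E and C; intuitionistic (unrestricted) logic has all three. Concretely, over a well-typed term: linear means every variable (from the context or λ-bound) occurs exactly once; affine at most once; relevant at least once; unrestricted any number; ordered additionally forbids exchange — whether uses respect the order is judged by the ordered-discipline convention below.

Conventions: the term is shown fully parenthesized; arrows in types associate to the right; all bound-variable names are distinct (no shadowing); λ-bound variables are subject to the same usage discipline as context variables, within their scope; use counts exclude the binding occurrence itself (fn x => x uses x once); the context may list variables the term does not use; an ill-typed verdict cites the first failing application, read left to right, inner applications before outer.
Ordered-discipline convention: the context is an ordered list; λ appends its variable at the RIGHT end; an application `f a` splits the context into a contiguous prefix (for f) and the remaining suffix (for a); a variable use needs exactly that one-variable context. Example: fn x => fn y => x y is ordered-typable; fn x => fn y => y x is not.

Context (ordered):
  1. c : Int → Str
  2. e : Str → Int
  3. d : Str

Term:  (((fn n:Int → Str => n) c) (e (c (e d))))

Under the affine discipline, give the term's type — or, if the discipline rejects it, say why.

not well-typed under affine — repeated use of c ×2, e ×2
usage: c=2; e=2; d=1; n (λ-bound)=1
left-to-right use order: n, c, e, c, e, d
typing: the term checks, with type Str
across the five disciplines: ordered ✗, linear ✗, affine ✗, relevant ✓, unrestricted ✓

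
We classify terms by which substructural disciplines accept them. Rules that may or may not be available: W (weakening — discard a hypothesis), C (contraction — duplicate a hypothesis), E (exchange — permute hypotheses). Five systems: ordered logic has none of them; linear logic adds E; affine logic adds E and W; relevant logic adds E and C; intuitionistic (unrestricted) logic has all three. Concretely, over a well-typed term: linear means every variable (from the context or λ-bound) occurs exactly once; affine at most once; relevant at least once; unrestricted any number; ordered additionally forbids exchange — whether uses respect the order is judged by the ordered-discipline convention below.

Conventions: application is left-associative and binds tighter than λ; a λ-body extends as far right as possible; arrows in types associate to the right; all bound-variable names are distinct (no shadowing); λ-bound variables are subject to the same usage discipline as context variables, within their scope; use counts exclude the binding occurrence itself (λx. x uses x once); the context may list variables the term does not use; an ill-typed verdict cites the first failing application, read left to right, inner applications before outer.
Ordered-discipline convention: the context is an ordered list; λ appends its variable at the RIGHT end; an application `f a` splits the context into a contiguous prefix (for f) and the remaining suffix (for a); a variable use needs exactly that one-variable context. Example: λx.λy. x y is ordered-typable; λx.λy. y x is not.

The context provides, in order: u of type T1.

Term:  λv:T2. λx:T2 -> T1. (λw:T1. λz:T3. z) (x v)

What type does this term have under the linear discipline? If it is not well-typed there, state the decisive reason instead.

not well-typed under linear — u, w left unused
variable uses: u: 0, v [bound]: 1, x [bound]: 1, w [bound]: 0, z [bound]: 1
use order (left to right): z, x, v
typing: the term checks, with type T2 -> (T2 -> T1) -> T3 -> T3
across the five disciplines: ordered ✗ | linear ✗ | affine ✓ | relevant ✗ | unrestricted ✓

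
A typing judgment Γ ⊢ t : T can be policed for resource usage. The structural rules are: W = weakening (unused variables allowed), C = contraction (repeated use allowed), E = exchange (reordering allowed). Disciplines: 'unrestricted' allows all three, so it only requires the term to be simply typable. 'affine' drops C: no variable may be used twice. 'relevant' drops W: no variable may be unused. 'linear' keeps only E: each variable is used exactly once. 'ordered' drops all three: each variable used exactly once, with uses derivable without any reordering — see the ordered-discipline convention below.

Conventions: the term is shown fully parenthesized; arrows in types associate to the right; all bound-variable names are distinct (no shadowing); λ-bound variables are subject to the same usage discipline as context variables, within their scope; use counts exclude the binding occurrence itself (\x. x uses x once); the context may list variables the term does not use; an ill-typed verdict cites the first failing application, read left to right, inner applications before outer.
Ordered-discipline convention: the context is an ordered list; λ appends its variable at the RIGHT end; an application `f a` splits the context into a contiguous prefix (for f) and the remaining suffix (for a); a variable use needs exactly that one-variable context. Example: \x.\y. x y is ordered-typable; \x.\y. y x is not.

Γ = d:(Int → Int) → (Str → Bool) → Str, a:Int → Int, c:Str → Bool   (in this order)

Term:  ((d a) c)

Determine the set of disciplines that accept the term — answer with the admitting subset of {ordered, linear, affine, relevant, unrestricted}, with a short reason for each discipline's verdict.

admitting disciplines: ordered, linear, affine, relevant, unrestricted
variable uses: d ×1; a ×1; c ×1
use order (left to right): d, a, c
typing: ✓ — Str
ordered: ✓ — single-use (d, a, c), ordered derivation ok
linear: ✓ — single use per variable (d, a, c)
affine: ✓ — no duplicate uses among d, a, c
relevant: ✓ — d, a, c: all used, weakening unneeded
unrestricted: ✓ — simply typable at Str; W, C, E all held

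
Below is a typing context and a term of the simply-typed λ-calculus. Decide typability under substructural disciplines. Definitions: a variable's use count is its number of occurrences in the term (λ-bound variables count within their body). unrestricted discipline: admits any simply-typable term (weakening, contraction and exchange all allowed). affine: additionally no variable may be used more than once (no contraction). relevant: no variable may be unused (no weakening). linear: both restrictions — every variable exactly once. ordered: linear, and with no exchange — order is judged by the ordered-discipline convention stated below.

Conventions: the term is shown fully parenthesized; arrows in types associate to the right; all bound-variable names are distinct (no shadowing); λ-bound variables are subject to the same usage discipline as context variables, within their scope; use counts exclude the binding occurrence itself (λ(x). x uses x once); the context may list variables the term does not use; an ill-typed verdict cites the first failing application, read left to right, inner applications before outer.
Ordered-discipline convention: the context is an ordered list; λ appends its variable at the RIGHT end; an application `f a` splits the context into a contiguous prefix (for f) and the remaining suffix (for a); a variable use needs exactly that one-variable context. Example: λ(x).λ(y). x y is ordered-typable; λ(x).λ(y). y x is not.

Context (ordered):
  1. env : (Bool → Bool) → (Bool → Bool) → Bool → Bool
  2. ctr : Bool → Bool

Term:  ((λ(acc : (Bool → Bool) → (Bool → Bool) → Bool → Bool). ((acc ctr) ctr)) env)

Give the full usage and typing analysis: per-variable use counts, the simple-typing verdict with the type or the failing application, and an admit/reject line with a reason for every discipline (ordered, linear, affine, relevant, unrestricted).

use counts: env: 1×; ctr: 2×; acc (bound): 1×
uses in reading order: acc, ctr, ctr, env
typing: well-typed — term : Bool → Bool
ordered ✗ (uses contraction: ctr ×2)
linear ✗ (uses contraction: ctr ×2)
affine ✗ (uses contraction: ctr ×2)
relevant ✓ (none of env, ctr, acc goes unused)
unrestricted ✓ (well-typed at Bool → Bool; no restrictions here)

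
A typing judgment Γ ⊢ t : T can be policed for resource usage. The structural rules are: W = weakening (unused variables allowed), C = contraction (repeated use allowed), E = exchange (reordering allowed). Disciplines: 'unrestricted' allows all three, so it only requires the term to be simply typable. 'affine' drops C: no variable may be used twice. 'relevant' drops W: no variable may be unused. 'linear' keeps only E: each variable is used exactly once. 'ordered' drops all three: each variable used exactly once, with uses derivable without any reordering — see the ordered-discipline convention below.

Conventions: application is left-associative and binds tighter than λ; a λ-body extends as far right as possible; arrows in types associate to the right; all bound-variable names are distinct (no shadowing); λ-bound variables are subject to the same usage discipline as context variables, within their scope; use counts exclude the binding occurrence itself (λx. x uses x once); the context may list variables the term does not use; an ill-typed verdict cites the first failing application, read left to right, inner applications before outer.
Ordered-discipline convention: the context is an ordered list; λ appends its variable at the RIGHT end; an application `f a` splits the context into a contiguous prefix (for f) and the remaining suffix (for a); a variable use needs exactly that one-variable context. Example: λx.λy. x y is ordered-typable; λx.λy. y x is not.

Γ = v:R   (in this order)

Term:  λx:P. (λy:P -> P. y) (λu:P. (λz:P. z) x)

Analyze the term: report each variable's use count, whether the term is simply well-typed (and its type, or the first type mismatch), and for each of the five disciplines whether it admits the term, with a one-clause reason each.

use counts: v: 0×; x (λ-bound): 1×; y (λ-bound): 1×; u (λ-bound): 0×; z (λ-bound): 1×
left-to-right use order: y, z, x
typing: well-typed at P -> P -> P
ordered: ✗ — v, u never used (weakening)
linear: ✗ — v, u never used (weakening)
affine: ✓ — at most one use each (v, x, y, u, z)
relevant: ✗ — v, u never used (weakening)
unrestricted: ✓ — well-typed at P -> P -> P; no restrictions here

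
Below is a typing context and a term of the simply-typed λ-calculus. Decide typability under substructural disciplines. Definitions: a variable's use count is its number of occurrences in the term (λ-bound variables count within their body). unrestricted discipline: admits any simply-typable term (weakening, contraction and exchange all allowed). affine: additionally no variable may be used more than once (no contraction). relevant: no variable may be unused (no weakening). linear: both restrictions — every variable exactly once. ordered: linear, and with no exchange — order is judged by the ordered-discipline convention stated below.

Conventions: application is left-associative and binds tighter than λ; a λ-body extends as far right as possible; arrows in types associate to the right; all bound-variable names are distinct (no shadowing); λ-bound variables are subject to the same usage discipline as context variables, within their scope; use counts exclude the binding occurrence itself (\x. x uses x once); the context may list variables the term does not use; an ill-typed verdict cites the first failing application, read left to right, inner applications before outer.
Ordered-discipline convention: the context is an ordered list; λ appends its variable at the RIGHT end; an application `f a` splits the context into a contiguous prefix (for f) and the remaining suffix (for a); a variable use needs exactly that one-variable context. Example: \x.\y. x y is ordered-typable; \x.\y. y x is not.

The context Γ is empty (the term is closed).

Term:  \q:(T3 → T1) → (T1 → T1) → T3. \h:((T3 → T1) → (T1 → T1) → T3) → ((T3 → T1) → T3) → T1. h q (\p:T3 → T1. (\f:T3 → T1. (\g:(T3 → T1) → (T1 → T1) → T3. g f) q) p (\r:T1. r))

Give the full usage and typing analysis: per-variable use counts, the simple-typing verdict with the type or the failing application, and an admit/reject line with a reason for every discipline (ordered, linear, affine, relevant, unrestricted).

use counts: q (λ-bound): 2; h (λ-bound): 1; p (λ-bound): 1; f (λ-bound): 1; g (λ-bound): 1; r (λ-bound): 1
uses in reading order: h, q, g, f, q, p, r
typing: well-typed — term : ((T3 → T1) → (T1 → T1) → T3) → (((T3 → T1) → (T1 → T1) → T3) → ((T3 → T1) → T3) → T1) → T1
ordered ✗ (uses contraction: q ×2)
linear ✗ (uses contraction: q ×2)
affine ✗ (uses contraction: q ×2)
relevant ✓ (q, h, p, f, g, r: all used, weakening unneeded)
unrestricted ✓ (simply typable at ((T3 → T1) → (T1 → T1) → T3) → (((T3 → T1) → (T1 → T1) → T3) → ((T3 → T1) → T3) → T1) → T1; W, C, E all held)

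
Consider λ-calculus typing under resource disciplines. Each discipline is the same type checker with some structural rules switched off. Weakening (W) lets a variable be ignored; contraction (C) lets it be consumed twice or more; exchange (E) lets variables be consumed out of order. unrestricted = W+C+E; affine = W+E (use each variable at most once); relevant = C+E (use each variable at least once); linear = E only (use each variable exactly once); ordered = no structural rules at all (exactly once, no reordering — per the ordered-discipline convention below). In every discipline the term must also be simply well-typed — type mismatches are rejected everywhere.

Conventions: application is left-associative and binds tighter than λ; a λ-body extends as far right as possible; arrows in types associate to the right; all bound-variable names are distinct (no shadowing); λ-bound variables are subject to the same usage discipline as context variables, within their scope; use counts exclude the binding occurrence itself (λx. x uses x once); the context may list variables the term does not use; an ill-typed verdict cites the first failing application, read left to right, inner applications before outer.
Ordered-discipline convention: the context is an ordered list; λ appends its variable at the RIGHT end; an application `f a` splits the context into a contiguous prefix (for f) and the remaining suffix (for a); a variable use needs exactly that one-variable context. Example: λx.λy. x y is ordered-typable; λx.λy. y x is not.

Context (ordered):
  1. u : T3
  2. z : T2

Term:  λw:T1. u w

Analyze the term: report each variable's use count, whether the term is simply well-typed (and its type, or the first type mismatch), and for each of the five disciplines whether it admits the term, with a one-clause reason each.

usage: u: 1, z: 0, w (bound): 1
uses in reading order: u, w
typing: ill-typed: applying a non-function (T3)
ordered: ✗ — not simply typable
linear: ✗ — fails simple typing
affine: ✗ — a type mismatch blocks all five
relevant: ✗ — the type mismatch rejects it
unrestricted: ✗ — not simply typable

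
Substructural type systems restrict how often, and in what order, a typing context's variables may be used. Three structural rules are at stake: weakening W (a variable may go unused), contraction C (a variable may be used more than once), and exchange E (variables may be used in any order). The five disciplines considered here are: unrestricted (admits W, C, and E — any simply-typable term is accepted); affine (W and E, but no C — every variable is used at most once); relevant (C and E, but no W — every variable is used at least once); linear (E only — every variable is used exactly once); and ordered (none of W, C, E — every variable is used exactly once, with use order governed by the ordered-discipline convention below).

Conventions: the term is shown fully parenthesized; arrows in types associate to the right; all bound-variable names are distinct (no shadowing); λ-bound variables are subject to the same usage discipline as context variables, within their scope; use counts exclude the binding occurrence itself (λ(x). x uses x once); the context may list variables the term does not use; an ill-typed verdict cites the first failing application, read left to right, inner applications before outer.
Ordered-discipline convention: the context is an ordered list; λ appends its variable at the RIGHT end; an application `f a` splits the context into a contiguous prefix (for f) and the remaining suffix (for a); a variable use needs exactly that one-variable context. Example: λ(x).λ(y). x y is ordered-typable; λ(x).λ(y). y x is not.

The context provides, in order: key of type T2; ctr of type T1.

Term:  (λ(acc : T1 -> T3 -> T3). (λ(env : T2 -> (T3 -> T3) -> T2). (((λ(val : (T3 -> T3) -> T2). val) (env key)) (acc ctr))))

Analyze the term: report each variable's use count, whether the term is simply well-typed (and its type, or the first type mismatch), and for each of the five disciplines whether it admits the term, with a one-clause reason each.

variable uses: key=1, ctr=1, acc (bound)=1, env (bound)=1, val (bound)=1
order of uses: val, env, key, acc, ctr
typing: well-typed — term : (T1 -> T3 -> T3) -> (T2 -> (T3 -> T3) -> T2) -> T2
ordered ✗ (use order val, env, key, acc, ctr needs exchange)
linear ✓ (single use per variable (key, ctr, acc, env, val))
affine ✓ (none of key, ctr, acc, env, val used more than once)
relevant ✓ (every one of key, ctr, acc, env, val appears)
unrestricted ✓ (typability at (T1 -> T3 -> T3) -> (T2 -> (T3 -> T3) -> T2) -> T2 is all that's needed)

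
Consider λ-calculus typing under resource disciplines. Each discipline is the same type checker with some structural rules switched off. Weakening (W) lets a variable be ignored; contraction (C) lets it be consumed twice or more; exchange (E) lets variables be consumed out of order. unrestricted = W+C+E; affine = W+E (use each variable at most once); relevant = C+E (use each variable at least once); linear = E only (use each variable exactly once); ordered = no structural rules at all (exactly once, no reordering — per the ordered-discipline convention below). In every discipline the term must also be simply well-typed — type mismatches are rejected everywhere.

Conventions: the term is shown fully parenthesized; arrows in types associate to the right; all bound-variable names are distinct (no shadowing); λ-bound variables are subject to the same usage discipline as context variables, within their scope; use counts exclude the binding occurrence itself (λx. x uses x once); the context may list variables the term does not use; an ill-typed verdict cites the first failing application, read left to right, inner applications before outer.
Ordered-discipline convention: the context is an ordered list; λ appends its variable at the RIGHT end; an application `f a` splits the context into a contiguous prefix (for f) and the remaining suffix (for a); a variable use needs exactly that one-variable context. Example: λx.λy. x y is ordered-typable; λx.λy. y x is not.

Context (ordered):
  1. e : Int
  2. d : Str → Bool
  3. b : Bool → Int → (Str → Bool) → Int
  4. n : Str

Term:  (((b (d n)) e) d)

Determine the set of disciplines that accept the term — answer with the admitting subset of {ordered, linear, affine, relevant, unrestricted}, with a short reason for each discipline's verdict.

admitting disciplines: relevant, unrestricted
use counts: e: 1, d: 2, b: 1, n: 1
order of uses: b, d, n, e, d
typing: well-typed at Int
ordered: ✗ — d ×2 used more than once (contraction)
linear: ✗ — d ×2 used more than once (contraction)
affine: ✗ — d ×2 used more than once (contraction)
relevant: ✓ — at least one use each (e, d, b, n)
unrestricted: ✓ — typability at Int is all that's needed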